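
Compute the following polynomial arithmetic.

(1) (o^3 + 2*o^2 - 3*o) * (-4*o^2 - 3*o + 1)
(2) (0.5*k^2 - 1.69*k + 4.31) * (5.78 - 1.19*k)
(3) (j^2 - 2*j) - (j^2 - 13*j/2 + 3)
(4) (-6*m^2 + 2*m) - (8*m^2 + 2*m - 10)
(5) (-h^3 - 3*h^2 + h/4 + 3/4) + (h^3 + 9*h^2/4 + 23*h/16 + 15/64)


(1) = -4*o^5 - 11*o^4 + 7*o^3 + 11*o^2 - 3*o
(2) = -0.595*k^3 + 4.9011*k^2 - 14.8971*k + 24.9118
(3) = 9*j/2 - 3
(4) = 10 - 14*m^2
(5) = -3*h^2/4 + 27*h/16 + 63/64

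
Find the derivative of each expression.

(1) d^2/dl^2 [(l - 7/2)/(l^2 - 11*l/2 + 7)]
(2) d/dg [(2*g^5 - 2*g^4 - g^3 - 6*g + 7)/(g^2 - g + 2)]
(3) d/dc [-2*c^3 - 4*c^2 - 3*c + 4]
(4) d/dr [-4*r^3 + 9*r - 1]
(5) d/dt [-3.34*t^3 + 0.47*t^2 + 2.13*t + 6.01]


(1) = 2/(l^3 - 6*l^2 + 12*l - 8)
(2) = (6*g^6 - 12*g^5 + 25*g^4 - 14*g^3 - 14*g - 5)/(g^4 - 2*g^3 + 5*g^2 - 4*g + 4)
(3) = -6*c^2 - 8*c - 3
(4) = 9 - 12*r^2
(5) = -10.02*t^2 + 0.94*t + 2.13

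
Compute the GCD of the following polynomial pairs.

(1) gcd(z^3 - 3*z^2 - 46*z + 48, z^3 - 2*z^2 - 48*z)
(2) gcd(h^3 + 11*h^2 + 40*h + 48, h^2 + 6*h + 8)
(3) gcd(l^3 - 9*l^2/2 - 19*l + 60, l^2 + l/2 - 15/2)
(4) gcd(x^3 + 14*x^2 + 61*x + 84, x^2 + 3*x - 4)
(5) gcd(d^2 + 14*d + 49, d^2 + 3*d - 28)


(1) = z^2 - 2*z - 48
(2) = gcd((h + 3)*(h + 4)^2, (h + 2)*(h + 4)) = h + 4
(3) = gcd((l - 6)*(l - 5/2)*(l + 4), (l - 5/2)*(l + 3)) = l - 5/2
(4) = gcd((x + 3)*(x + 4)*(x + 7), (x - 1)*(x + 4)) = x + 4
(5) = gcd((d + 7)^2, (d - 4)*(d + 7)) = d + 7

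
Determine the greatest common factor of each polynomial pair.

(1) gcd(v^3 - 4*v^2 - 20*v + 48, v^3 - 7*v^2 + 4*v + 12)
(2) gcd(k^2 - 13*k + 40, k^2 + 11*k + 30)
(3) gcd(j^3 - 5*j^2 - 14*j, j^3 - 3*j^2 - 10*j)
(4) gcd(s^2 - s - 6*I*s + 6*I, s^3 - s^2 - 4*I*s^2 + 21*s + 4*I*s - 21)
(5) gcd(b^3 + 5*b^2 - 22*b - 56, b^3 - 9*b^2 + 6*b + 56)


(1) = gcd((v - 6)*(v - 2)*(v + 4), (v - 6)*(v - 2)*(v + 1)) = v^2 - 8*v + 12
(2) = 1
(3) = gcd(j*(j - 7)*(j + 2), j*(j - 5)*(j + 2)) = j^2 + 2*j
(4) = gcd((s - 1)*(s - 6*I), (s - 1)*(s - 7*I)*(s + 3*I)) = s - 1
(5) = b^2 - 2*b - 8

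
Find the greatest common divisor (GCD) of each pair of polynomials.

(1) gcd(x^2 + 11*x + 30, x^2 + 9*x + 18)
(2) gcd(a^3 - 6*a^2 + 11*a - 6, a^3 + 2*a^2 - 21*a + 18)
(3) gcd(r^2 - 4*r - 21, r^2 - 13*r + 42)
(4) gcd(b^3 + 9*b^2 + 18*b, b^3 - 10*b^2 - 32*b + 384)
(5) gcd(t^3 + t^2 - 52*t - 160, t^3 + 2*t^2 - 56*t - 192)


(1) = gcd((x + 5)*(x + 6), (x + 3)*(x + 6)) = x + 6
(2) = gcd((a - 3)*(a - 2)*(a - 1), (a - 3)*(a - 1)*(a + 6)) = a^2 - 4*a + 3
(3) = r - 7
(4) = b + 6
(5) = gcd((t - 8)*(t + 4)*(t + 5), (t - 8)*(t + 4)*(t + 6)) = t^2 - 4*t - 32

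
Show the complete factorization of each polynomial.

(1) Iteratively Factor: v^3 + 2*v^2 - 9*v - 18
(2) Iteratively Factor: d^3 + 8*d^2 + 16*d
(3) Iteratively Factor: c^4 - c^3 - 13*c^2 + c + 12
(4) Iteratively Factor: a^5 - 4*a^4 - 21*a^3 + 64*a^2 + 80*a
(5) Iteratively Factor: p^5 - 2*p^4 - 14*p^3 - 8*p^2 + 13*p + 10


(1) = (v + 2)*(v^2 - 9) = (v - 3)*(v + 2)*(v + 3)
(2) = (d)*(d^2 + 8*d + 16) = d*(d + 4)*(d + 4)
(3) = (c - 1)*(c^3 - 13*c - 12) = (c - 4)*(c - 1)*(c^2 + 4*c + 3) = (c - 4)*(c - 1)*(c + 1)*(c + 3)
(4) = (a + 4)*(a^4 - 8*a^3 + 11*a^2 + 20*a) = (a - 4)*(a + 4)*(a^3 - 4*a^2 - 5*a) = a*(a - 4)*(a + 4)*(a^2 - 4*a - 5) = a*(a - 5)*(a - 4)*(a + 4)*(a + 1)
(5) = (p - 5)*(p^4 + 3*p^3 + p^2 - 3*p - 2) = (p - 5)*(p - 1)*(p^3 + 4*p^2 + 5*p + 2) = (p - 5)*(p - 1)*(p + 2)*(p^2 + 2*p + 1) = (p - 5)*(p - 1)*(p + 1)*(p + 2)*(p + 1)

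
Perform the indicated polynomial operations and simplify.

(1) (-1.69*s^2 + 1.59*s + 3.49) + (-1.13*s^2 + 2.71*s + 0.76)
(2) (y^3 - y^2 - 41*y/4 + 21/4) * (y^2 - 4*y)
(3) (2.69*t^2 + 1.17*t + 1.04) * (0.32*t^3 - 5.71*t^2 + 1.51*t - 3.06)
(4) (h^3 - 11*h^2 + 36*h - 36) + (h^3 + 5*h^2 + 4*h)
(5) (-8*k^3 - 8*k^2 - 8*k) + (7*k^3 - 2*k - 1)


(1) = -2.82*s^2 + 4.3*s + 4.25
(2) = y^5 - 5*y^4 - 25*y^3/4 + 185*y^2/4 - 21*y
(3) = 0.8608*t^5 - 14.9855*t^4 - 2.286*t^3 - 12.4031*t^2 - 2.0098*t - 3.1824
(4) = 2*h^3 - 6*h^2 + 40*h - 36
(5) = -k^3 - 8*k^2 - 10*k - 1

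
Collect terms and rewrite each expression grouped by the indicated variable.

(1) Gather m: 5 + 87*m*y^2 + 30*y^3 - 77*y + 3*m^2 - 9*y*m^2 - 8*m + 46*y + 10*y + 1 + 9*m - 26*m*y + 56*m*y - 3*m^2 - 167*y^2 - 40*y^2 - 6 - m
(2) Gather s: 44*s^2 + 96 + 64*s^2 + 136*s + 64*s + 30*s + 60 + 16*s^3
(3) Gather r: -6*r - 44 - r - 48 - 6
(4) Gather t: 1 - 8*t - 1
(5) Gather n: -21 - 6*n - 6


(1) = -9*m^2*y + m*(87*y^2 + 30*y) + 30*y^3 - 207*y^2 - 21*y
(2) = 16*s^3 + 108*s^2 + 230*s + 156
(3) = -7*r - 98
(4) = -8*t
(5) = -6*n - 27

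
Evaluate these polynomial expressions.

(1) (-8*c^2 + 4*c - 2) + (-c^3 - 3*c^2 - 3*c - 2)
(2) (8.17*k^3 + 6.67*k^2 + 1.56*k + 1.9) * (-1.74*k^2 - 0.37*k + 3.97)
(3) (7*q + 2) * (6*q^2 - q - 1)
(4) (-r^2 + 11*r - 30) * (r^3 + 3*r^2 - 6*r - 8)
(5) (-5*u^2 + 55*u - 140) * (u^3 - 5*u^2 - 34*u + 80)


(1) = -c^3 - 11*c^2 + c - 4
(2) = -14.2158*k^5 - 14.6287*k^4 + 27.2526*k^3 + 22.5967*k^2 + 5.4902*k + 7.543
(3) = 42*q^3 + 5*q^2 - 9*q - 2
(4) = -r^5 + 8*r^4 + 9*r^3 - 148*r^2 + 92*r + 240
(5) = -5*u^5 + 80*u^4 - 245*u^3 - 1570*u^2 + 9160*u - 11200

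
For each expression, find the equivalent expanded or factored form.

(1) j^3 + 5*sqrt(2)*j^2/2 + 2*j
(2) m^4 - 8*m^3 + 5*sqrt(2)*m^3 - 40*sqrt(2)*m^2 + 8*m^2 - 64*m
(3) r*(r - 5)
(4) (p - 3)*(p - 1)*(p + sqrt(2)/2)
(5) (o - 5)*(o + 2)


(1) = j*(j + sqrt(2)/2)*(j + 2*sqrt(2))
(2) = m*(m - 8)*(m + sqrt(2))*(m + 4*sqrt(2))
(3) = r^2 - 5*r
(4) = p^3 - 4*p^2 + sqrt(2)*p^2/2 - 2*sqrt(2)*p + 3*p + 3*sqrt(2)/2
(5) = o^2 - 3*o - 10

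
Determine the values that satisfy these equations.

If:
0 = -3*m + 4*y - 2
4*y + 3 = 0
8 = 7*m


Then:
No Solution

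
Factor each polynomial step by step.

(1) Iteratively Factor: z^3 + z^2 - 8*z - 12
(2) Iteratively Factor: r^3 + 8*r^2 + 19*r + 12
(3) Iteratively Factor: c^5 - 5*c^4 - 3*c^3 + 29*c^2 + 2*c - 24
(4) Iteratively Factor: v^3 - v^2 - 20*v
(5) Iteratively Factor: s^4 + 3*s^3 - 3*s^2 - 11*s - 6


(1) = (z - 3)*(z^2 + 4*z + 4) = (z - 3)*(z + 2)*(z + 2)
(2) = (r + 4)*(r^2 + 4*r + 3) = (r + 3)*(r + 4)*(r + 1)
(3) = (c + 1)*(c^4 - 6*c^3 + 3*c^2 + 26*c - 24) = (c + 1)*(c + 2)*(c^3 - 8*c^2 + 19*c - 12) = (c - 3)*(c + 1)*(c + 2)*(c^2 - 5*c + 4) = (c - 3)*(c - 1)*(c + 1)*(c + 2)*(c - 4)
(4) = (v + 4)*(v^2 - 5*v) = v*(v + 4)*(v - 5)
(5) = (s + 3)*(s^3 - 3*s - 2) = (s - 2)*(s + 3)*(s^2 + 2*s + 1) = (s - 2)*(s + 1)*(s + 3)*(s + 1)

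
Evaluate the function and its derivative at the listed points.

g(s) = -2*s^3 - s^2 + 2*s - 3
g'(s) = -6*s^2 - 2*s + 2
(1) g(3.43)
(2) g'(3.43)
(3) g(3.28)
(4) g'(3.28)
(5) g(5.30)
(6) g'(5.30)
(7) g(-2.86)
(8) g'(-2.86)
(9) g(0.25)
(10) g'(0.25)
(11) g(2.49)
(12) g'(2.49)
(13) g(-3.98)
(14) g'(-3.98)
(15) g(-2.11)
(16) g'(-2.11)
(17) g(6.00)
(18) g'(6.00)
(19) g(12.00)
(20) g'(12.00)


(1) = -88.61
(2) = -75.45
(3) = -77.77
(4) = -69.11
(5) = -318.24
(6) = -177.14
(7) = 29.89
(8) = -41.36
(9) = -2.59
(10) = 1.12
(11) = -35.10
(12) = -40.18
(13) = 99.29
(14) = -85.08
(15) = 7.12
(16) = -20.49
(17) = -459.00
(18) = -226.00
(19) = -3579.00
(20) = -886.00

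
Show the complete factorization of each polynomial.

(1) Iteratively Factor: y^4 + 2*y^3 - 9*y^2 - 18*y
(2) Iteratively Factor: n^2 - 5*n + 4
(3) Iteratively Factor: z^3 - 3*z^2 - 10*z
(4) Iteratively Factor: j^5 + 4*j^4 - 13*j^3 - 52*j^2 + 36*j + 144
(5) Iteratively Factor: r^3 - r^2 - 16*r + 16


(1) = (y)*(y^3 + 2*y^2 - 9*y - 18) = y*(y - 3)*(y^2 + 5*y + 6) = y*(y - 3)*(y + 3)*(y + 2)
(2) = (n - 1)*(n - 4)
(3) = (z + 2)*(z^2 - 5*z) = z*(z + 2)*(z - 5)
(4) = (j + 2)*(j^4 + 2*j^3 - 17*j^2 - 18*j + 72) = (j + 2)*(j + 4)*(j^3 - 2*j^2 - 9*j + 18) = (j - 3)*(j + 2)*(j + 4)*(j^2 + j - 6) = (j - 3)*(j - 2)*(j + 2)*(j + 4)*(j + 3)
(5) = (r - 4)*(r^2 + 3*r - 4) = (r - 4)*(r - 1)*(r + 4)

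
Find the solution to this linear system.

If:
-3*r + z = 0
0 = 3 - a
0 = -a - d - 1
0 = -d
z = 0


Then:
No Solution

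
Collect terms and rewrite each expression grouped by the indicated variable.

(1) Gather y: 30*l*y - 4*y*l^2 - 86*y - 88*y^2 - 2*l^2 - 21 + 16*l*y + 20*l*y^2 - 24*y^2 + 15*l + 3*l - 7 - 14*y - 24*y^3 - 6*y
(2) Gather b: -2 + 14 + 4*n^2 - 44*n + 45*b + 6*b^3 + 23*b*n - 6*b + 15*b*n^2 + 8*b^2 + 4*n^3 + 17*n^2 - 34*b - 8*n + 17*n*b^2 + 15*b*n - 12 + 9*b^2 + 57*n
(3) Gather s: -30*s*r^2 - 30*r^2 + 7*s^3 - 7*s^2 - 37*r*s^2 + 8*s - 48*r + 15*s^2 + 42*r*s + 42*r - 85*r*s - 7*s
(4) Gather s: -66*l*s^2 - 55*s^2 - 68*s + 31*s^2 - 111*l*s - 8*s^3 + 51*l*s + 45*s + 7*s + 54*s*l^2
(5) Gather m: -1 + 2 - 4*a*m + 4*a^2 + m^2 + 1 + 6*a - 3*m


(1) = -2*l^2 + 18*l - 24*y^3 + y^2*(20*l - 112) + y*(-4*l^2 + 46*l - 106) - 28
(2) = 6*b^3 + b^2*(17*n + 17) + b*(15*n^2 + 38*n + 5) + 4*n^3 + 21*n^2 + 5*n
(3) = -30*r^2 - 6*r + 7*s^3 + s^2*(8 - 37*r) + s*(-30*r^2 - 43*r + 1)
(4) = -8*s^3 + s^2*(-66*l - 24) + s*(54*l^2 - 60*l - 16)
(5) = 4*a^2 + 6*a + m^2 + m*(-4*a - 3) + 2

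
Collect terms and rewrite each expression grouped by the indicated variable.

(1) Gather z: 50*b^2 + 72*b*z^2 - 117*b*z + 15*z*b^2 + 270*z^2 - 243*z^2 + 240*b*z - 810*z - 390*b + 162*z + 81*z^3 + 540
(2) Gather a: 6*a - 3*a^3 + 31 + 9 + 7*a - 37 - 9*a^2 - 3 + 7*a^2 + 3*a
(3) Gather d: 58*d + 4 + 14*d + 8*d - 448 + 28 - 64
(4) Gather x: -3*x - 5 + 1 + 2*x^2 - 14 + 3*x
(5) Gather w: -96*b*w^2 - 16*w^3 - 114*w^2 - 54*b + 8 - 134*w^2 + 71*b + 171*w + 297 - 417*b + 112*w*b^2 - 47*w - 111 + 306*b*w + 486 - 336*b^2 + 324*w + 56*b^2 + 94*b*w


(1) = 50*b^2 - 390*b + 81*z^3 + z^2*(72*b + 27) + z*(15*b^2 + 123*b - 648) + 540
(2) = -3*a^3 - 2*a^2 + 16*a
(3) = 80*d - 480
(4) = 2*x^2 - 18
(5) = -280*b^2 - 400*b - 16*w^3 + w^2*(-96*b - 248) + w*(112*b^2 + 400*b + 448) + 680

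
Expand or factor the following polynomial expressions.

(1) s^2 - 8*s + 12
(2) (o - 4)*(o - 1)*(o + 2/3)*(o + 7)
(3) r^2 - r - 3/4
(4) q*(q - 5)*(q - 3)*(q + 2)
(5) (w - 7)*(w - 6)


(1) = (s - 6)*(s - 2)
(2) = o^4 + 8*o^3/3 - 89*o^2/3 + 22*o/3 + 56/3
(3) = (r - 3/2)*(r + 1/2)
(4) = q^4 - 6*q^3 - q^2 + 30*q
(5) = w^2 - 13*w + 42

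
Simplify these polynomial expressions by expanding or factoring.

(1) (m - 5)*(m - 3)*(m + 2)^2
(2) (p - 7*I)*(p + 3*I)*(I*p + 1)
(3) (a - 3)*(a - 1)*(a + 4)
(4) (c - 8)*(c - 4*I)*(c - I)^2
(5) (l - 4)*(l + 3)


(1) = m^4 - 4*m^3 - 13*m^2 + 28*m + 60
(2) = I*p^3 + 5*p^2 + 17*I*p + 21
(3) = a^3 - 13*a + 12
(4) = c^4 - 8*c^3 - 6*I*c^3 - 9*c^2 + 48*I*c^2 + 72*c + 4*I*c - 32*I
(5) = l^2 - l - 12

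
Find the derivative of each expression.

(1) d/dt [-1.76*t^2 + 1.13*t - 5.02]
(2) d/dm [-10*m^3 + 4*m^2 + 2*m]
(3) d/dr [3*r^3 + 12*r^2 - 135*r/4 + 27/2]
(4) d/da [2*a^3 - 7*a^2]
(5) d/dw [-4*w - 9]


(1) = 1.13 - 3.52*t
(2) = -30*m^2 + 8*m + 2
(3) = 9*r^2 + 24*r - 135/4
(4) = 2*a*(3*a - 7)
(5) = -4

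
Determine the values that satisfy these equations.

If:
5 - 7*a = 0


Then:
a = 5/7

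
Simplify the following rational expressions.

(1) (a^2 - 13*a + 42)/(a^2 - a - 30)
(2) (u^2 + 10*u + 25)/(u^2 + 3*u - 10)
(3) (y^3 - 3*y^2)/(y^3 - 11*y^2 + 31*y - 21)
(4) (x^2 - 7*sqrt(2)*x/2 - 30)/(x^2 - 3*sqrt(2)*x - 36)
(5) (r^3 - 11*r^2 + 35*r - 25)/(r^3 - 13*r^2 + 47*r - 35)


(1) = (a - 7)/(a + 5)
(2) = (u + 5)/(u - 2)
(3) = y^2/(y^2 - 8*y + 7)
(4) = (2*x + 5*sqrt(2))/(2*x + 6*sqrt(2))
(5) = (r - 5)/(r - 7)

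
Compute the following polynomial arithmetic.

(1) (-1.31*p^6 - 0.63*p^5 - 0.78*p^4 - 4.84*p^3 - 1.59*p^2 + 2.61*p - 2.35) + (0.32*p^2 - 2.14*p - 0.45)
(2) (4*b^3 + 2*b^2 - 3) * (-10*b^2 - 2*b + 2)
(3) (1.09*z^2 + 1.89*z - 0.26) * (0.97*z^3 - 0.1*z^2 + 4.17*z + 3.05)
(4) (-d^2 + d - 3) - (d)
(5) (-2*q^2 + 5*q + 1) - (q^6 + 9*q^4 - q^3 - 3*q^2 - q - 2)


(1) = -1.31*p^6 - 0.63*p^5 - 0.78*p^4 - 4.84*p^3 - 1.27*p^2 + 0.47*p - 2.8
(2) = -40*b^5 - 28*b^4 + 4*b^3 + 34*b^2 + 6*b - 6
(3) = 1.0573*z^5 + 1.7243*z^4 + 4.1041*z^3 + 11.2318*z^2 + 4.6803*z - 0.793
(4) = -d^2 - 3
(5) = -q^6 - 9*q^4 + q^3 + q^2 + 6*q + 3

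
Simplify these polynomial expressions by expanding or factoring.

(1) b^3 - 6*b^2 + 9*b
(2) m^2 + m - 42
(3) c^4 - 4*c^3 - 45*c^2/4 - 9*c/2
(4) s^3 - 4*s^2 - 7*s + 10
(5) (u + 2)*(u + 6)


(1) = b*(b - 3)^2
(2) = (m - 6)*(m + 7)
(3) = c*(c - 6)*(c + 1/2)*(c + 3/2)
(4) = (s - 5)*(s - 1)*(s + 2)
(5) = u^2 + 8*u + 12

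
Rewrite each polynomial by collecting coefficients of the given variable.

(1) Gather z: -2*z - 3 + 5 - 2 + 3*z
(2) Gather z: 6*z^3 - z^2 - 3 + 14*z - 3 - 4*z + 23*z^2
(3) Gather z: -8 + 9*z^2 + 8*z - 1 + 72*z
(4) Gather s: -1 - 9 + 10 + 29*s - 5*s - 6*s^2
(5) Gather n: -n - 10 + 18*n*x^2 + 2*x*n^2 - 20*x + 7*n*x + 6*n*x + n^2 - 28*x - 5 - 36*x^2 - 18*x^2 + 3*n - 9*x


(1) = z
(2) = 6*z^3 + 22*z^2 + 10*z - 6
(3) = 9*z^2 + 80*z - 9
(4) = -6*s^2 + 24*s
(5) = n^2*(2*x + 1) + n*(18*x^2 + 13*x + 2) - 54*x^2 - 57*x - 15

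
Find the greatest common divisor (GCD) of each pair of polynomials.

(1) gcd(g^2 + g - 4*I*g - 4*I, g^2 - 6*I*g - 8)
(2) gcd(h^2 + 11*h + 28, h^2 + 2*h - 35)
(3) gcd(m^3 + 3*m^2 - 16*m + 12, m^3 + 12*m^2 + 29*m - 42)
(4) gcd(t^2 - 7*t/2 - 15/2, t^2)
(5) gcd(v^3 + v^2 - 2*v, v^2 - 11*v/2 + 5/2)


(1) = gcd((g + 1)*(g - 4*I), (g - 4*I)*(g - 2*I)) = g - 4*I
(2) = gcd((h + 4)*(h + 7), (h - 5)*(h + 7)) = h + 7
(3) = gcd((m - 2)*(m - 1)*(m + 6), (m - 1)*(m + 6)*(m + 7)) = m^2 + 5*m - 6
(4) = gcd((t - 5)*(t + 3/2), t^2) = 1
(5) = gcd(v*(v - 1)*(v + 2), (v - 5)*(v - 1/2)) = 1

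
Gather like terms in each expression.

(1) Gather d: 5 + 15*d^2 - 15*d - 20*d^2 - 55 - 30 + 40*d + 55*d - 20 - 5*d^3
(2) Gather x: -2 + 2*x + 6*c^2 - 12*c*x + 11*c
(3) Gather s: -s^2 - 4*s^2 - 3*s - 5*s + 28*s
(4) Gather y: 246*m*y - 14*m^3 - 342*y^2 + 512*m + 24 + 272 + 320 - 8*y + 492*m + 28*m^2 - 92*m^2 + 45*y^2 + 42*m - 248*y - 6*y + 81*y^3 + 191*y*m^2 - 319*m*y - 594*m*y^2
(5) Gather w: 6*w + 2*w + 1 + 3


(1) = -5*d^3 - 5*d^2 + 80*d - 100
(2) = 6*c^2 + 11*c + x*(2 - 12*c) - 2
(3) = -5*s^2 + 20*s
(4) = -14*m^3 - 64*m^2 + 1046*m + 81*y^3 + y^2*(-594*m - 297) + y*(191*m^2 - 73*m - 262) + 616
(5) = 8*w + 4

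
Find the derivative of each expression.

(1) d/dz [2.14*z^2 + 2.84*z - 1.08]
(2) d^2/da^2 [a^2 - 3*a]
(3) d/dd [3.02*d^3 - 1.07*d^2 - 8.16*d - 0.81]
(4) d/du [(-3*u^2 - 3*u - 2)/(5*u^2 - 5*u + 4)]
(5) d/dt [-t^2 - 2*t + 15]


(1) = 4.28*z + 2.84
(2) = 2
(3) = 9.06*d^2 - 2.14*d - 8.16
(4) = 2*(15*u^2 - 2*u - 11)/(25*u^4 - 50*u^3 + 65*u^2 - 40*u + 16)
(5) = -2*t - 2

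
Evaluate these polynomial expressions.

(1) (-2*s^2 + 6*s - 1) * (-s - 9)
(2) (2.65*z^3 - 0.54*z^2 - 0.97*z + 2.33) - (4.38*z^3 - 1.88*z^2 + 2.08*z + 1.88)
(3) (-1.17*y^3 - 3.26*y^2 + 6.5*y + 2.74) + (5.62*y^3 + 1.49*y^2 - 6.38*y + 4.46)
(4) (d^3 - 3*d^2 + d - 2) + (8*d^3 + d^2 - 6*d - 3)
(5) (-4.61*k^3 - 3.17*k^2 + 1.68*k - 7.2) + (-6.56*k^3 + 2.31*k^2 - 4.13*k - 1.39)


(1) = 2*s^3 + 12*s^2 - 53*s + 9
(2) = -1.73*z^3 + 1.34*z^2 - 3.05*z + 0.45
(3) = 4.45*y^3 - 1.77*y^2 + 0.12*y + 7.2
(4) = 9*d^3 - 2*d^2 - 5*d - 5
(5) = -11.17*k^3 - 0.86*k^2 - 2.45*k - 8.59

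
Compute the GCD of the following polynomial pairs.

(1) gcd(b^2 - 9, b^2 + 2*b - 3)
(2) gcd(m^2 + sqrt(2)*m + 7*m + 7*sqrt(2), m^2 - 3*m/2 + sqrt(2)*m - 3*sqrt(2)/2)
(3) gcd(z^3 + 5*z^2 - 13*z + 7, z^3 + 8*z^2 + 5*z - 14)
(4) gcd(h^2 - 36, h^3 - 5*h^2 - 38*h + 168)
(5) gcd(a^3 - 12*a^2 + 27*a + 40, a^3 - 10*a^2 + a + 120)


(1) = gcd((b - 3)*(b + 3), (b - 1)*(b + 3)) = b + 3
(2) = m + sqrt(2)
(3) = z^2 + 6*z - 7
(4) = gcd((h - 6)*(h + 6), (h - 7)*(h - 4)*(h + 6)) = h + 6
(5) = a^2 - 13*a + 40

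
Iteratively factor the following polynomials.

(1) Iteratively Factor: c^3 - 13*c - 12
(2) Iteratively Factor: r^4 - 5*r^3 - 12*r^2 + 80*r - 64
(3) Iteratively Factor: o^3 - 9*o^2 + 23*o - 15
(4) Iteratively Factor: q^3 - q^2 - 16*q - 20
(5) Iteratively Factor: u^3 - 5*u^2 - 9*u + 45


(1) = (c + 3)*(c^2 - 3*c - 4) = (c - 4)*(c + 3)*(c + 1)
(2) = (r - 1)*(r^3 - 4*r^2 - 16*r + 64) = (r - 1)*(r + 4)*(r^2 - 8*r + 16) = (r - 4)*(r - 1)*(r + 4)*(r - 4)
(3) = (o - 1)*(o^2 - 8*o + 15) = (o - 3)*(o - 1)*(o - 5)
(4) = (q - 5)*(q^2 + 4*q + 4) = (q - 5)*(q + 2)*(q + 2)
(5) = (u - 3)*(u^2 - 2*u - 15) = (u - 5)*(u - 3)*(u + 3)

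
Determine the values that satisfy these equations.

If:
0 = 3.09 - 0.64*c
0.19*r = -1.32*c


Then:
c = 4.83
r = -33.54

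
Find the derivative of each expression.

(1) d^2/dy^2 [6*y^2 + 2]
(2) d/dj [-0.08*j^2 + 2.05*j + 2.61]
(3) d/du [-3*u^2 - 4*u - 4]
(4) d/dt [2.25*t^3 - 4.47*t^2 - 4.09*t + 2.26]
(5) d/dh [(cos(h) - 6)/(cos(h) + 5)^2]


(1) = 12
(2) = 2.05 - 0.16*j
(3) = -6*u - 4
(4) = 6.75*t^2 - 8.94*t - 4.09
(5) = (cos(h) - 17)*sin(h)/(cos(h) + 5)^3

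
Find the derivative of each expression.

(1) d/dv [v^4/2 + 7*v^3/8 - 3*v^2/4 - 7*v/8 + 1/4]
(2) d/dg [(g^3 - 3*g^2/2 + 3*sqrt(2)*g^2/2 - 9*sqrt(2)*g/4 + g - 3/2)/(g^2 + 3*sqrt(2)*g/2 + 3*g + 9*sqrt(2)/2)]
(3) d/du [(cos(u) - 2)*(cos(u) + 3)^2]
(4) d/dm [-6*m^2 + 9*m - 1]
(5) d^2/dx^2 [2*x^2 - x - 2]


(1) = 2*v^3 + 21*v^2/8 - 3*v/2 - 7/8
(2) = (4*g^4 + 12*sqrt(2)*g^3 + 24*g^3 - 4*g^2 + 72*sqrt(2)*g^2 - 54*sqrt(2)*g + 120*g - 63 + 27*sqrt(2))/(2*(2*g^4 + 6*sqrt(2)*g^3 + 12*g^3 + 27*g^2 + 36*sqrt(2)*g^2 + 54*g + 54*sqrt(2)*g + 81))
(3) = 3*sin(u)^3 - 8*sin(u)*cos(u)
(4) = 9 - 12*m
(5) = 4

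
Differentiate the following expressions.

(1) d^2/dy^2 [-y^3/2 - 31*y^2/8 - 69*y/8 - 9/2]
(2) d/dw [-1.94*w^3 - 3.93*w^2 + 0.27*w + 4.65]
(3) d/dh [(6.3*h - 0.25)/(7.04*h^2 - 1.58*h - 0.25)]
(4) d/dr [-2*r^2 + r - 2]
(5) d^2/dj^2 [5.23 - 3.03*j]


(1) = -3*y - 31/4
(2) = -5.82*w^2 - 7.86*w + 0.27
(3) = (-44.352*h^2 + 3.52*h - 1.97)/(49.5616*h^4 - 22.2464*h^3 - 1.0236*h^2 + 0.79*h + 0.0625)
(4) = 1 - 4*r
(5) = 0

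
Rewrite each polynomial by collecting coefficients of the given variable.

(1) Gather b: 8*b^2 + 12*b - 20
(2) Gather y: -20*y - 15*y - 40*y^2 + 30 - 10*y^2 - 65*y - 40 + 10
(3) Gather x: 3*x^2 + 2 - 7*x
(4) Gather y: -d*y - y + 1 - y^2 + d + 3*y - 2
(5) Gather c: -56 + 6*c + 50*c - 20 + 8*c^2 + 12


(1) = 8*b^2 + 12*b - 20
(2) = -50*y^2 - 100*y
(3) = 3*x^2 - 7*x + 2
(4) = d - y^2 + y*(2 - d) - 1
(5) = 8*c^2 + 56*c - 64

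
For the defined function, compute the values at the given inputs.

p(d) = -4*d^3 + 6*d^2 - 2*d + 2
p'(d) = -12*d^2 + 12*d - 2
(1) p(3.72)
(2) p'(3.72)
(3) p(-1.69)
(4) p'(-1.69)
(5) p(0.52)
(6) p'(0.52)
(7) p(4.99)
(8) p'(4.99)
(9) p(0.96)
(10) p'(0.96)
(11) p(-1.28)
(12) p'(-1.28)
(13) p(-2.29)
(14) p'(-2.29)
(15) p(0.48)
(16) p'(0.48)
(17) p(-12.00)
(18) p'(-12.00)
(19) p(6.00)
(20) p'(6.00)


(1) = -128.32
(2) = -123.42
(3) = 41.82
(4) = -56.55
(5) = 2.02
(6) = 1.00
(7) = -355.59
(8) = -240.92
(9) = 2.07
(10) = -1.54
(11) = 22.78
(12) = -37.02
(13) = 86.08
(14) = -92.41
(15) = 1.98
(16) = 1.00
(17) = 7802.00
(18) = -1874.00
(19) = -658.00
(20) = -362.00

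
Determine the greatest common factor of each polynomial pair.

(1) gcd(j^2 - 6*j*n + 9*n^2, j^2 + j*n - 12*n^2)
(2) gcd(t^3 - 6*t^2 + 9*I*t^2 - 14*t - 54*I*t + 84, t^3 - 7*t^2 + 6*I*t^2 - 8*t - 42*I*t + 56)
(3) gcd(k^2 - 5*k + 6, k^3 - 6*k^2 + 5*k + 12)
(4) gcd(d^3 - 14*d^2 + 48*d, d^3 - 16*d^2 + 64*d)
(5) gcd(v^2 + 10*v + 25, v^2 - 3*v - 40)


(1) = gcd((j - 3*n)^2, (j - 3*n)*(j + 4*n)) = j - 3*n
(2) = gcd((t - 6)*(t + 2*I)*(t + 7*I), (t - 7)*(t + 2*I)*(t + 4*I)) = t + 2*I
(3) = k - 3
(4) = gcd(d*(d - 8)*(d - 6), d*(d - 8)^2) = d^2 - 8*d
(5) = v + 5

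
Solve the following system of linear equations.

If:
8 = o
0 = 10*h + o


Then:
h = -4/5
o = 8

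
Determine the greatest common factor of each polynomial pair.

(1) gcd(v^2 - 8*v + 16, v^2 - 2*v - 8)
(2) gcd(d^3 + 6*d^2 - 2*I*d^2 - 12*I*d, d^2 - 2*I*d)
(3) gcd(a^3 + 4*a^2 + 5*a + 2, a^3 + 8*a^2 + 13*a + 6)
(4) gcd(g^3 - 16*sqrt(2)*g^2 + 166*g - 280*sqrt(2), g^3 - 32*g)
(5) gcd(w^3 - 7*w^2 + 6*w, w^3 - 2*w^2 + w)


(1) = gcd((v - 4)^2, (v - 4)*(v + 2)) = v - 4
(2) = d^2 - 2*I*d
(3) = a^2 + 2*a + 1
(4) = g - 4*sqrt(2)
(5) = gcd(w*(w - 6)*(w - 1), w*(w - 1)^2) = w^2 - w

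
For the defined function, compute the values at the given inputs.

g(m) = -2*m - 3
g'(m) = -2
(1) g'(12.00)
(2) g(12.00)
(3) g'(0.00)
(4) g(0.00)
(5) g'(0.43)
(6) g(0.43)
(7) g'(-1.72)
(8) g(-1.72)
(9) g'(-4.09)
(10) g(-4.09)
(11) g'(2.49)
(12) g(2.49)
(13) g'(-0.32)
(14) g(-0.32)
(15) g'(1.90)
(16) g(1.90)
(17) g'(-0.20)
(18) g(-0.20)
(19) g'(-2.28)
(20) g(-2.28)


(1) = -2.00
(2) = -27.00
(3) = -2.00
(4) = -3.00
(5) = -2.00
(6) = -3.86
(7) = -2.00
(8) = 0.44
(9) = -2.00
(10) = 5.18
(11) = -2.00
(12) = -7.98
(13) = -2.00
(14) = -2.36
(15) = -2.00
(16) = -6.80
(17) = -2.00
(18) = -2.60
(19) = -2.00
(20) = 1.56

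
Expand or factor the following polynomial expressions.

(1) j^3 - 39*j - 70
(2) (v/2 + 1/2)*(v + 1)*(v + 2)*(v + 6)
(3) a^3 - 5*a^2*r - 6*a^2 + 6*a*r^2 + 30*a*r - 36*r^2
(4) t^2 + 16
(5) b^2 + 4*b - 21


(1) = (j - 7)*(j + 2)*(j + 5)
(2) = v^4/2 + 5*v^3 + 29*v^2/2 + 16*v + 6
(3) = (a - 6)*(a - 3*r)*(a - 2*r)
(4) = (t - 4*I)*(t + 4*I)
(5) = (b - 3)*(b + 7)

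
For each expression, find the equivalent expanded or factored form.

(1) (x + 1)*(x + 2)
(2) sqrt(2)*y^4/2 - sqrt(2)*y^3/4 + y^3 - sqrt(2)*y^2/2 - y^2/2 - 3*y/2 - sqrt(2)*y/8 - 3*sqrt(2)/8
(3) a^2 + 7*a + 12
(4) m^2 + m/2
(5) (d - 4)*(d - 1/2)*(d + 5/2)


(1) = x^2 + 3*x + 2
(2) = (y - 3/2)*(y + 1)*(y + sqrt(2)/2)*(sqrt(2)*y/2 + 1/2)
(3) = (a + 3)*(a + 4)
(4) = m*(m + 1/2)
(5) = d^3 - 2*d^2 - 37*d/4 + 5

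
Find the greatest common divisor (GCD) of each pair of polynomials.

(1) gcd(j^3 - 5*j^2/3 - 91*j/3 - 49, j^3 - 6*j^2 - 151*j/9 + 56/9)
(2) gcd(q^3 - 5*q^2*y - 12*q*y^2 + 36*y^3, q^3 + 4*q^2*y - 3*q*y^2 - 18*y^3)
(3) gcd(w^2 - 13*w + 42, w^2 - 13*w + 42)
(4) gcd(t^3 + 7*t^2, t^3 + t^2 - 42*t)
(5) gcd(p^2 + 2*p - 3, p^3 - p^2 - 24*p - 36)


(1) = j + 7/3
(2) = -q^2 - q*y + 6*y^2
(3) = gcd((w - 7)*(w - 6), (w - 7)*(w - 6)) = w^2 - 13*w + 42
(4) = gcd(t^2*(t + 7), t*(t - 6)*(t + 7)) = t^2 + 7*t
(5) = gcd((p - 1)*(p + 3), (p - 6)*(p + 2)*(p + 3)) = p + 3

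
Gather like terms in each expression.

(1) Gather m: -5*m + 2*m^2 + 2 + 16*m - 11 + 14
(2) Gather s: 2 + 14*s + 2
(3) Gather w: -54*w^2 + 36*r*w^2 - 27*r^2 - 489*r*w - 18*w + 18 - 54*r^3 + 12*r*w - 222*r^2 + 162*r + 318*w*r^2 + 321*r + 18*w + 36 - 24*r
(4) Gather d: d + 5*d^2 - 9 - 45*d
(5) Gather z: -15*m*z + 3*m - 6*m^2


(1) = 2*m^2 + 11*m + 5
(2) = 14*s + 4
(3) = -54*r^3 - 249*r^2 + 459*r + w^2*(36*r - 54) + w*(318*r^2 - 477*r) + 54
(4) = 5*d^2 - 44*d - 9
(5) = -6*m^2 - 15*m*z + 3*m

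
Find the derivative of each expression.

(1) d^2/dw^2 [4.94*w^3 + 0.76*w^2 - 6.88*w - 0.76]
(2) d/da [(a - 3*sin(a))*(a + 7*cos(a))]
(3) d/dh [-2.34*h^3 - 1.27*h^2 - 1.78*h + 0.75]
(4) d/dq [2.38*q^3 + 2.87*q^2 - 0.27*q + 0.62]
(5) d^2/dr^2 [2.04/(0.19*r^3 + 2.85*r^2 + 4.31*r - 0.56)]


(1) = 29.64*w + 1.52
(2) = -(a - 3*sin(a))*(7*sin(a) - 1) - (a + 7*cos(a))*(3*cos(a) - 1)
(3) = -7.02*h^2 - 2.54*h - 1.78
(4) = 7.14*q^2 + 5.74*q - 0.27
(5) = (-(2.3256*r + 11.628)*(0.19*r^3 + 2.85*r^2 + 4.31*r - 0.56) + 2.04*(0.57*r^2 + 5.7*r + 4.31)*(1.14*r^2 + 11.4*r + 8.62))/(0.19*r^3 + 2.85*r^2 + 4.31*r - 0.56)^3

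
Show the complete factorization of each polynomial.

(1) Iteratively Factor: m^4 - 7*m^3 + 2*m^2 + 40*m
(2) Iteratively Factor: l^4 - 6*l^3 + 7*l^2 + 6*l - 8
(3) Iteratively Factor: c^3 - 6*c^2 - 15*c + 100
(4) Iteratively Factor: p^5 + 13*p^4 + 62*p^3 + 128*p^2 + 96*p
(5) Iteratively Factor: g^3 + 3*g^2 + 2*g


(1) = (m - 5)*(m^3 - 2*m^2 - 8*m) = (m - 5)*(m - 4)*(m^2 + 2*m) = (m - 5)*(m - 4)*(m + 2)*(m)
(2) = (l + 1)*(l^3 - 7*l^2 + 14*l - 8) = (l - 1)*(l + 1)*(l^2 - 6*l + 8) = (l - 2)*(l - 1)*(l + 1)*(l - 4)
(3) = (c + 4)*(c^2 - 10*c + 25) = (c - 5)*(c + 4)*(c - 5)
(4) = (p + 4)*(p^4 + 9*p^3 + 26*p^2 + 24*p) = p*(p + 4)*(p^3 + 9*p^2 + 26*p + 24) = p*(p + 3)*(p + 4)*(p^2 + 6*p + 8) = p*(p + 3)*(p + 4)^2*(p + 2)
(5) = (g + 2)*(g^2 + g) = (g + 1)*(g + 2)*(g)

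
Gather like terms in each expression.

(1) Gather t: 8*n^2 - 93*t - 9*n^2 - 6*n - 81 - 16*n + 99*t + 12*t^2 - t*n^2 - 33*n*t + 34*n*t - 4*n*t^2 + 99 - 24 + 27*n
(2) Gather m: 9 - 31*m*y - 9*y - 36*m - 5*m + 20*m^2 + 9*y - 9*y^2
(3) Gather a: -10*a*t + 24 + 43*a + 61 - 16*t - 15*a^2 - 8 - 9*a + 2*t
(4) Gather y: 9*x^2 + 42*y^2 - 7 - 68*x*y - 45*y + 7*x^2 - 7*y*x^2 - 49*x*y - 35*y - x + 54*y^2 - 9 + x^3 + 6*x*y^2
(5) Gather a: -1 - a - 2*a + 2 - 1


(1) = -n^2 + 5*n + t^2*(12 - 4*n) + t*(-n^2 + n + 6) - 6
(2) = 20*m^2 + m*(-31*y - 41) - 9*y^2 + 9
(3) = -15*a^2 + a*(34 - 10*t) - 14*t + 77
(4) = x^3 + 16*x^2 - x + y^2*(6*x + 96) + y*(-7*x^2 - 117*x - 80) - 16
(5) = -3*a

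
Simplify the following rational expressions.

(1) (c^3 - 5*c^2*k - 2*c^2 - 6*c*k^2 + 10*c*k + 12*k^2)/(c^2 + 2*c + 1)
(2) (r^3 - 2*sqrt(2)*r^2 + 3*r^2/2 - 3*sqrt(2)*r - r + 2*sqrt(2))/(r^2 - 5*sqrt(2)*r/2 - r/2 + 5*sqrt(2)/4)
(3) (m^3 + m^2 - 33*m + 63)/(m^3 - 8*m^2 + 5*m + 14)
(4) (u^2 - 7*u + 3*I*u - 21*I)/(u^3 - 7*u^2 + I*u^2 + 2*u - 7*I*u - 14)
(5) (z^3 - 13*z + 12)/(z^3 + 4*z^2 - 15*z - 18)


(1) = (c^3 - 5*c^2*k - 2*c^2 - 6*c*k^2 + 10*c*k + 12*k^2)/(c^2 + 2*c + 1)
(2) = (8*r^2 + r*(16 - 16*sqrt(2)) - 32*sqrt(2))/(8*r - 20*sqrt(2))
(3) = (m^3 + m^2 - 33*m + 63)/(m^3 - 8*m^2 + 5*m + 14)
(4) = (u + 3*I)/(u^2 + I*u + 2)
(5) = (z^2 + 3*z - 4)/(z^2 + 7*z + 6)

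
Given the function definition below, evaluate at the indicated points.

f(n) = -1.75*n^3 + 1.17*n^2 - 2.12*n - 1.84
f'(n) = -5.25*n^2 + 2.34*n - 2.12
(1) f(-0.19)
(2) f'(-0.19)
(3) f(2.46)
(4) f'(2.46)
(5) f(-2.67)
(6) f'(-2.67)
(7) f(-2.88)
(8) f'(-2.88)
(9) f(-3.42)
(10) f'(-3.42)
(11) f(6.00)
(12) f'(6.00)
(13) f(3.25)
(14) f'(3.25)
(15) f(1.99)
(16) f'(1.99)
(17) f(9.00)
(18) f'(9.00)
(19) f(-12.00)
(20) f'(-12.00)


(1) = -1.38
(2) = -2.75
(3) = -26.03
(4) = -28.13
(5) = 45.47
(6) = -45.79
(7) = 55.77
(8) = -52.40
(9) = 89.10
(10) = -71.53
(11) = -350.44
(12) = -177.08
(13) = -56.45
(14) = -49.97
(15) = -15.22
(16) = -18.25
(17) = -1201.90
(18) = -406.31
(19) = 3216.08
(20) = -786.20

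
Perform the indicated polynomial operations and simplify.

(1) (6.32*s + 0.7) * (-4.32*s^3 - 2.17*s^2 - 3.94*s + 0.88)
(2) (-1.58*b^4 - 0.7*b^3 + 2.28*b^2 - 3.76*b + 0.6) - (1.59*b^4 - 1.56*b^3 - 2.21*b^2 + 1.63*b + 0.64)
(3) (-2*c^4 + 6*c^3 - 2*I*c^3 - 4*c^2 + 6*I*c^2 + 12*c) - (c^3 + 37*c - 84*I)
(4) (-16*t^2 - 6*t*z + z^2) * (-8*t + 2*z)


(1) = -27.3024*s^4 - 16.7384*s^3 - 26.4198*s^2 + 2.8036*s + 0.616
(2) = -3.17*b^4 + 0.86*b^3 + 4.49*b^2 - 5.39*b - 0.04
(3) = -2*c^4 + 5*c^3 - 2*I*c^3 - 4*c^2 + 6*I*c^2 - 25*c + 84*I
(4) = 128*t^3 + 16*t^2*z - 20*t*z^2 + 2*z^3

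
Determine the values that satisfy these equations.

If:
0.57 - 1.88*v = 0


Then:
v = 0.30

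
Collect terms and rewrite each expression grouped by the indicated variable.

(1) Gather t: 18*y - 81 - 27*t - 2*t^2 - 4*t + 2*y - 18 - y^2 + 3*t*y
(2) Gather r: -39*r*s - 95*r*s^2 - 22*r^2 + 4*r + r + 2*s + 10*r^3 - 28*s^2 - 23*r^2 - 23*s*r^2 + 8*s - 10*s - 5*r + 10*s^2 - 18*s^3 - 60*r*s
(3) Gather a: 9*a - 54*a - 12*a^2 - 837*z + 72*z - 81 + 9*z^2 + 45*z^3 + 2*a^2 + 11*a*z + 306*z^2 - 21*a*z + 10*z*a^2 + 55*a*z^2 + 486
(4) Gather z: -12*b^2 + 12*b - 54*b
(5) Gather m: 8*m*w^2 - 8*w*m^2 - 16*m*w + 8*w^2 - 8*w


(1) = -2*t^2 + t*(3*y - 31) - y^2 + 20*y - 99
(2) = 10*r^3 + r^2*(-23*s - 45) + r*(-95*s^2 - 99*s) - 18*s^3 - 18*s^2
(3) = a^2*(10*z - 10) + a*(55*z^2 - 10*z - 45) + 45*z^3 + 315*z^2 - 765*z + 405
(4) = -12*b^2 - 42*b
(5) = -8*m^2*w + m*(8*w^2 - 16*w) + 8*w^2 - 8*w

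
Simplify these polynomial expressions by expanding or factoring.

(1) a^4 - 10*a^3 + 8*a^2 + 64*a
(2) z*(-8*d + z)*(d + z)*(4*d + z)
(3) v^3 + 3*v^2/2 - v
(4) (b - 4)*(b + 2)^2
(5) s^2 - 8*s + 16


(1) = a*(a - 8)*(a - 4)*(a + 2)
(2) = -32*d^3*z - 36*d^2*z^2 - 3*d*z^3 + z^4
(3) = v*(v - 1/2)*(v + 2)
(4) = b^3 - 12*b - 16
(5) = (s - 4)^2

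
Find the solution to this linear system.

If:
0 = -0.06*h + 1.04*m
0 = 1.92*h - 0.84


Then:
h = 0.44
m = 0.03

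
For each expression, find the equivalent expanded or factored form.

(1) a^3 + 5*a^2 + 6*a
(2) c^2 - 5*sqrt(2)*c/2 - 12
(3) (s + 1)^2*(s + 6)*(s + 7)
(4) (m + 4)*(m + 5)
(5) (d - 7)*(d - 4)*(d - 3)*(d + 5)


(1) = a*(a + 2)*(a + 3)
(2) = (c - 4*sqrt(2))*(c + 3*sqrt(2)/2)
(3) = s^4 + 15*s^3 + 69*s^2 + 97*s + 42
(4) = m^2 + 9*m + 20
(5) = d^4 - 9*d^3 - 9*d^2 + 221*d - 420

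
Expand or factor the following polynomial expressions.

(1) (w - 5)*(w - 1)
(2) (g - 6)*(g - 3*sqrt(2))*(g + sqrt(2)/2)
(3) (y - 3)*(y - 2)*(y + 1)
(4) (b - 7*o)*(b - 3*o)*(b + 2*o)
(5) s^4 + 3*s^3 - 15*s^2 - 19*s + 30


(1) = w^2 - 6*w + 5
(2) = g^3 - 6*g^2 - 5*sqrt(2)*g^2/2 - 3*g + 15*sqrt(2)*g + 18
(3) = y^3 - 4*y^2 + y + 6
(4) = b^3 - 8*b^2*o + b*o^2 + 42*o^3
(5) = (s - 3)*(s - 1)*(s + 2)*(s + 5)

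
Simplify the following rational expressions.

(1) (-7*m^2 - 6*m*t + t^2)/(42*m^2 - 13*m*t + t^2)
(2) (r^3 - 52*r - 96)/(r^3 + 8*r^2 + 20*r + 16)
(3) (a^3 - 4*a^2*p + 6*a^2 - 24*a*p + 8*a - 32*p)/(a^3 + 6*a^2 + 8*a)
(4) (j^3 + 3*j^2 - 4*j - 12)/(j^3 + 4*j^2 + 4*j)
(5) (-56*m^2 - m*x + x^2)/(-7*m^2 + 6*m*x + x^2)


(1) = (m + t)/(-6*m + t)
(2) = (r^2 - 2*r - 48)/(r^2 + 6*r + 8)
(3) = (a - 4*p)/a
(4) = (j^2 + j - 6)/(j^2 + 2*j)
(5) = (-8*m + x)/(-m + x)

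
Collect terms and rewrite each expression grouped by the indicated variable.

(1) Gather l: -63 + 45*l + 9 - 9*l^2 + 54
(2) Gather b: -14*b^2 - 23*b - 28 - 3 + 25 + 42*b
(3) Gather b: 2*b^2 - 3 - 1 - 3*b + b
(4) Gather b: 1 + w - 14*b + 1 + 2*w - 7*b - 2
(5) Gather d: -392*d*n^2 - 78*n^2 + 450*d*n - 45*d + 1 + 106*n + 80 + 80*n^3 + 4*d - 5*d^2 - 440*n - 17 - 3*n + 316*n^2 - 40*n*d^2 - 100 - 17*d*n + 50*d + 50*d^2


(1) = -9*l^2 + 45*l
(2) = -14*b^2 + 19*b - 6
(3) = 2*b^2 - 2*b - 4
(4) = -21*b + 3*w
(5) = d^2*(45 - 40*n) + d*(-392*n^2 + 433*n + 9) + 80*n^3 + 238*n^2 - 337*n - 36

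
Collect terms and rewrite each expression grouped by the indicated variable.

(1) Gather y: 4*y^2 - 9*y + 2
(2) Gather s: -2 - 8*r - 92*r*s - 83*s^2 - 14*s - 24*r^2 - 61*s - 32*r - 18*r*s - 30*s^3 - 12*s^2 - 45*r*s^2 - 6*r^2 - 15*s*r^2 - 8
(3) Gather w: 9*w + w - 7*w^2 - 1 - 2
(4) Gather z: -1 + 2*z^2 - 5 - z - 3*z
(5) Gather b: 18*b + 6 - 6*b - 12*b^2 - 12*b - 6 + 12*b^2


(1) = 4*y^2 - 9*y + 2
(2) = -30*r^2 - 40*r - 30*s^3 + s^2*(-45*r - 95) + s*(-15*r^2 - 110*r - 75) - 10
(3) = -7*w^2 + 10*w - 3
(4) = 2*z^2 - 4*z - 6
(5) = 0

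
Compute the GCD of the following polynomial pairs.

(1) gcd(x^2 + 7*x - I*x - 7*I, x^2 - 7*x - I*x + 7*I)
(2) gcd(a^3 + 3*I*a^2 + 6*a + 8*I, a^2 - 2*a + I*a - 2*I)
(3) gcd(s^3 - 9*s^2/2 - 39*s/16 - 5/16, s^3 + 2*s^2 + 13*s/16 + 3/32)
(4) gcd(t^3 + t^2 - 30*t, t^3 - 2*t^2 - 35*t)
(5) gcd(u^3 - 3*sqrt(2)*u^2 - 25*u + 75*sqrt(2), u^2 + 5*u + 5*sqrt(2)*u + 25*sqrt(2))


(1) = x - I
(2) = a + I
(3) = gcd((s - 5)*(s + 1/4)^2, (s + 1/4)^2*(s + 3/2)) = s^2 + s/2 + 1/16
(4) = t
(5) = gcd((u - 5)*(u + 5)*(u - 3*sqrt(2)), (u + 5)*(u + 5*sqrt(2))) = u + 5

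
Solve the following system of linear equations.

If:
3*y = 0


Then:
y = 0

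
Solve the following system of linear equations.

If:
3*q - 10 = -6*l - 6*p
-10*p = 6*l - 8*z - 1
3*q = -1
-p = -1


Then:
l = 5/6
p = 1
q = -1/3
z = 7/4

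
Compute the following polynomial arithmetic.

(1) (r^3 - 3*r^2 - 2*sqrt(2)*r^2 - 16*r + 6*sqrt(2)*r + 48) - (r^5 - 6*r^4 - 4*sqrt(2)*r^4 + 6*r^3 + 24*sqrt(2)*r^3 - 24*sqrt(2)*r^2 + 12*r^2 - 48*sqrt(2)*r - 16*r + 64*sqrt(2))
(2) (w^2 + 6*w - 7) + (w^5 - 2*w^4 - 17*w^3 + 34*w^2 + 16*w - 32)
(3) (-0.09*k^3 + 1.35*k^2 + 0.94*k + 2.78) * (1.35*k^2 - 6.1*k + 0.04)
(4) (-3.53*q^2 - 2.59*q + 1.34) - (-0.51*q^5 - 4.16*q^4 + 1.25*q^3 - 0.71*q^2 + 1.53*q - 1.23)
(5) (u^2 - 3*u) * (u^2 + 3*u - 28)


(1) = -r^5 + 4*sqrt(2)*r^4 + 6*r^4 - 24*sqrt(2)*r^3 - 5*r^3 - 15*r^2 + 22*sqrt(2)*r^2 + 54*sqrt(2)*r - 64*sqrt(2) + 48
(2) = w^5 - 2*w^4 - 17*w^3 + 35*w^2 + 22*w - 39
(3) = -0.1215*k^5 + 2.3715*k^4 - 6.9696*k^3 - 1.927*k^2 - 16.9204*k + 0.1112
(4) = 0.51*q^5 + 4.16*q^4 - 1.25*q^3 - 2.82*q^2 - 4.12*q + 2.57
(5) = u^4 - 37*u^2 + 84*u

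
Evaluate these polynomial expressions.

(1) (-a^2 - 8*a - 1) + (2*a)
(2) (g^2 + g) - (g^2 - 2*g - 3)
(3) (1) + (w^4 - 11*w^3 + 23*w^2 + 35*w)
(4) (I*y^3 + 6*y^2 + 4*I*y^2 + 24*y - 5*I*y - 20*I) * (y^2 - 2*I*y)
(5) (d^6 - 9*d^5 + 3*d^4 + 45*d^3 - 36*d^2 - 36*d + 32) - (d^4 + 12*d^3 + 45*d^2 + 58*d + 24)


(1) = -a^2 - 6*a - 1
(2) = 3*g + 3
(3) = w^4 - 11*w^3 + 23*w^2 + 35*w + 1
(4) = I*y^5 + 8*y^4 + 4*I*y^4 + 32*y^3 - 17*I*y^3 - 10*y^2 - 68*I*y^2 - 40*y
(5) = d^6 - 9*d^5 + 2*d^4 + 33*d^3 - 81*d^2 - 94*d + 8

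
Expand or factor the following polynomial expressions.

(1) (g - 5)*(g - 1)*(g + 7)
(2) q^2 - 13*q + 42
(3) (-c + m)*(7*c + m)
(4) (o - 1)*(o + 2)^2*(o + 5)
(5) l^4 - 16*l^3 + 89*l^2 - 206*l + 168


(1) = g^3 + g^2 - 37*g + 35
(2) = (q - 7)*(q - 6)
(3) = -7*c^2 + 6*c*m + m^2
(4) = o^4 + 8*o^3 + 15*o^2 - 4*o - 20
(5) = (l - 7)*(l - 4)*(l - 3)*(l - 2)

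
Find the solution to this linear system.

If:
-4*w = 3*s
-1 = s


Then:
s = -1
w = 3/4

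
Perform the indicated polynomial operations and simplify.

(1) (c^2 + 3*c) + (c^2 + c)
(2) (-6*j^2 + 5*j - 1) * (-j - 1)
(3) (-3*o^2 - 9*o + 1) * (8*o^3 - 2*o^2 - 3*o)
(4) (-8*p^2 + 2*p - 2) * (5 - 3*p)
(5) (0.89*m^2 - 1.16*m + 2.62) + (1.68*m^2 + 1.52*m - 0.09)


(1) = 2*c^2 + 4*c
(2) = 6*j^3 + j^2 - 4*j + 1
(3) = -24*o^5 - 66*o^4 + 35*o^3 + 25*o^2 - 3*o
(4) = 24*p^3 - 46*p^2 + 16*p - 10
(5) = 2.57*m^2 + 0.36*m + 2.53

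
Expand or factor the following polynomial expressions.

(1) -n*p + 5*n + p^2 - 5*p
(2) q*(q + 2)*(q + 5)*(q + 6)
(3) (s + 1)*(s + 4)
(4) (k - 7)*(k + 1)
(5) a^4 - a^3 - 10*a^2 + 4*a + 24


(1) = (-n + p)*(p - 5)
(2) = q^4 + 13*q^3 + 52*q^2 + 60*q
(3) = s^2 + 5*s + 4
(4) = k^2 - 6*k - 7
(5) = (a - 3)*(a - 2)*(a + 2)^2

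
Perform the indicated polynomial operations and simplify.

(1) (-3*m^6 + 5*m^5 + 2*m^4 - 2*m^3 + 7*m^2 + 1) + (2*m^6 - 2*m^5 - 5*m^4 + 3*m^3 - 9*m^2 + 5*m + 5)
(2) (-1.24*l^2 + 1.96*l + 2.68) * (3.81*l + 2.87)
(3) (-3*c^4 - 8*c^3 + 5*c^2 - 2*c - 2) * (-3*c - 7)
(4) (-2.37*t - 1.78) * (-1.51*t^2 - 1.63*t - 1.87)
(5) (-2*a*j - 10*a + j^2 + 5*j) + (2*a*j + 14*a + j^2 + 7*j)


(1) = -m^6 + 3*m^5 - 3*m^4 + m^3 - 2*m^2 + 5*m + 6
(2) = -4.7244*l^3 + 3.9088*l^2 + 15.836*l + 7.6916
(3) = 9*c^5 + 45*c^4 + 41*c^3 - 29*c^2 + 20*c + 14
(4) = 3.5787*t^3 + 6.5509*t^2 + 7.3333*t + 3.3286
(5) = 4*a + 2*j^2 + 12*j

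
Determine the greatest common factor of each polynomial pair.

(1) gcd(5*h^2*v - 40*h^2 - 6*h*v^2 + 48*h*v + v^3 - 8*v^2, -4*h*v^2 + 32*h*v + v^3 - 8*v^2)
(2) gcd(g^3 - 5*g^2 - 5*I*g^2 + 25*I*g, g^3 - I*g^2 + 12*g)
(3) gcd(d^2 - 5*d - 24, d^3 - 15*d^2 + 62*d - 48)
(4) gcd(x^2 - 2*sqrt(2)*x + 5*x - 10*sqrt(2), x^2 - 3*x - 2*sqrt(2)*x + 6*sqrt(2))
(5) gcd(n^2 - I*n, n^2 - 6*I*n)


(1) = v - 8
(2) = g
(3) = d - 8
(4) = x - 2*sqrt(2)
(5) = gcd(n*(n - I), n*(n - 6*I)) = n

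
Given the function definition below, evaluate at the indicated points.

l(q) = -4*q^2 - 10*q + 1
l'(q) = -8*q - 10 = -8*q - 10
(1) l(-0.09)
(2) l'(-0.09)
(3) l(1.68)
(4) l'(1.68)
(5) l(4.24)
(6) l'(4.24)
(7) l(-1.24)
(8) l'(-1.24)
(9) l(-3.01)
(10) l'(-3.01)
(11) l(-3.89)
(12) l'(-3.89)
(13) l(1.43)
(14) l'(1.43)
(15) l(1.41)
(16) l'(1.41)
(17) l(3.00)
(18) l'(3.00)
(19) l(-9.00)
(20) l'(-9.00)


(1) = 1.87
(2) = -9.28
(3) = -27.09
(4) = -23.44
(5) = -113.31
(6) = -43.92
(7) = 7.25
(8) = -0.08
(9) = -5.14
(10) = 14.08
(11) = -20.63
(12) = 21.12
(13) = -21.48
(14) = -21.44
(15) = -21.05
(16) = -21.28
(17) = -65.00
(18) = -34.00
(19) = -233.00
(20) = 62.00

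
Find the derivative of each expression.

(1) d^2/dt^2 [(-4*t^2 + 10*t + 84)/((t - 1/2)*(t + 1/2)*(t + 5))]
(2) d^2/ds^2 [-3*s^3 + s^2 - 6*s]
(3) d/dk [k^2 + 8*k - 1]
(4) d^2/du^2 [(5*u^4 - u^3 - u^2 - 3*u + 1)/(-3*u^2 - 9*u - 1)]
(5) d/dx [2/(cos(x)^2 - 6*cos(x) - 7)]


(1) = 16*(-32*t^6 + 240*t^5 + 5208*t^4 + 28580*t^3 + 49896*t^2 + 1500*t + 4167)/(64*t^9 + 960*t^8 + 4752*t^7 + 7280*t^6 - 3588*t^5 - 5820*t^4 + 899*t^3 + 1485*t^2 - 75*t - 125)
(2) = 2 - 18*s
(3) = 2*k + 8
(4) = 2*(-45*u^6 - 405*u^5 - 1260*u^4 - 282*u^3 - 39*u^2 - 105*u - 104)/(27*u^6 + 243*u^5 + 756*u^4 + 891*u^3 + 252*u^2 + 27*u + 1)
(5) = 4*(cos(x) - 3)*sin(x)/(sin(x)^2 + 6*cos(x) + 6)^2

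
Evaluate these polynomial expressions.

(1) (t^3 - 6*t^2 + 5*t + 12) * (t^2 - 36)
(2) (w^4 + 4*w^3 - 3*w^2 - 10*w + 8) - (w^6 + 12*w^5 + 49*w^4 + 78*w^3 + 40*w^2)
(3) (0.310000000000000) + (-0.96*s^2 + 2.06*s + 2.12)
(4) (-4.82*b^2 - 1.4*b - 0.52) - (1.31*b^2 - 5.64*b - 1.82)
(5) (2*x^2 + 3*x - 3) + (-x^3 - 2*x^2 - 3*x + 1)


(1) = t^5 - 6*t^4 - 31*t^3 + 228*t^2 - 180*t - 432
(2) = -w^6 - 12*w^5 - 48*w^4 - 74*w^3 - 43*w^2 - 10*w + 8
(3) = -0.96*s^2 + 2.06*s + 2.43
(4) = -6.13*b^2 + 4.24*b + 1.3
(5) = -x^3 - 2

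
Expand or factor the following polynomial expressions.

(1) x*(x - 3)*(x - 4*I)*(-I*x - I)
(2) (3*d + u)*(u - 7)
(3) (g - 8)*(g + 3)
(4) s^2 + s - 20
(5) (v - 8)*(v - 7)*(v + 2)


(1) = -I*x^4 - 4*x^3 + 2*I*x^3 + 8*x^2 + 3*I*x^2 + 12*x
(2) = 3*d*u - 21*d + u^2 - 7*u
(3) = g^2 - 5*g - 24
(4) = (s - 4)*(s + 5)
(5) = v^3 - 13*v^2 + 26*v + 112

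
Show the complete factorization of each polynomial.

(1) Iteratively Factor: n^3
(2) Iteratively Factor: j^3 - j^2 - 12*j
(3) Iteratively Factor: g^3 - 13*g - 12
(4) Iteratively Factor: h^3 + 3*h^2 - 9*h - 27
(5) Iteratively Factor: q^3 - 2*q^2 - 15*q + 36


(1) = (n)*(n^2) = n^2*(n)
(2) = (j + 3)*(j^2 - 4*j) = (j - 4)*(j + 3)*(j)
(3) = (g - 4)*(g^2 + 4*g + 3) = (g - 4)*(g + 1)*(g + 3)
(4) = (h + 3)*(h^2 - 9) = (h + 3)^2*(h - 3)
(5) = (q + 4)*(q^2 - 6*q + 9) = (q - 3)*(q + 4)*(q - 3)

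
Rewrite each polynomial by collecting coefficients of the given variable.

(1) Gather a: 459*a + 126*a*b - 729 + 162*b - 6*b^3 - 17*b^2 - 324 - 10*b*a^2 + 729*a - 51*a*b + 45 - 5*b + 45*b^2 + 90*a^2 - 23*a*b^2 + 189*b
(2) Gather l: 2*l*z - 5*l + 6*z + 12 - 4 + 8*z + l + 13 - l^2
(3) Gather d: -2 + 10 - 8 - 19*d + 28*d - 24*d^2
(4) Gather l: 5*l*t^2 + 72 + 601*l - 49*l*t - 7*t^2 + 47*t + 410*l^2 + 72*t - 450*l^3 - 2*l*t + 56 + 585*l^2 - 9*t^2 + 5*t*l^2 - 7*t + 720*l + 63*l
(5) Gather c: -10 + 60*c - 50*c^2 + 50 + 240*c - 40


(1) = a^2*(90 - 10*b) + a*(-23*b^2 + 75*b + 1188) - 6*b^3 + 28*b^2 + 346*b - 1008
(2) = -l^2 + l*(2*z - 4) + 14*z + 21
(3) = -24*d^2 + 9*d
(4) = -450*l^3 + l^2*(5*t + 995) + l*(5*t^2 - 51*t + 1384) - 16*t^2 + 112*t + 128
(5) = -50*c^2 + 300*c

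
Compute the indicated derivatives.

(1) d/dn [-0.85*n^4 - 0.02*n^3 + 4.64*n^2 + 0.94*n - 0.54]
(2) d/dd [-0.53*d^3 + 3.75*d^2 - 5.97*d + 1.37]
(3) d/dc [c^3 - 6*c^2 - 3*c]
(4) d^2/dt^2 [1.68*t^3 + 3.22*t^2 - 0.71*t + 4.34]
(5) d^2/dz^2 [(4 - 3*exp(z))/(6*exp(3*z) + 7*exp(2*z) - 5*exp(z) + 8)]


(1) = -3.4*n^3 - 0.06*n^2 + 9.28*n + 0.94
(2) = -1.59*d^2 + 7.5*d - 5.97
(3) = 3*c^2 - 12*c - 3
(4) = 10.08*t + 6.44
(5) = (-432*exp(6*z) + 918*exp(5*z) + 1341*exp(4*z) + 2311*exp(3*z) - 1140*exp(2*z) - 916*exp(z) - 32)*exp(z)/(216*exp(9*z) + 756*exp(8*z) + 342*exp(7*z) - 53*exp(6*z) + 1731*exp(5*z) + 261*exp(4*z) - 653*exp(3*z) + 1944*exp(2*z) - 960*exp(z) + 512)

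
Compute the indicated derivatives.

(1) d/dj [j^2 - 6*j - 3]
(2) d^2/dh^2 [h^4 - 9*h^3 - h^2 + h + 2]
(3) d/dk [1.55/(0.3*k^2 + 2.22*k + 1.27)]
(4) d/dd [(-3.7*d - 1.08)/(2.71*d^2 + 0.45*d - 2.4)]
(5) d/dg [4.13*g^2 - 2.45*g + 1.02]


(1) = 2*j - 6
(2) = 12*h^2 - 54*h - 2
(3) = (-0.93*k - 3.441)/(0.3*k^2 + 2.22*k + 1.27)^2
(4) = (10.027*d^2 + 5.8536*d + 9.366)/(7.3441*d^4 + 2.439*d^3 - 12.8055*d^2 - 2.16*d + 5.76)
(5) = 8.26*g - 2.45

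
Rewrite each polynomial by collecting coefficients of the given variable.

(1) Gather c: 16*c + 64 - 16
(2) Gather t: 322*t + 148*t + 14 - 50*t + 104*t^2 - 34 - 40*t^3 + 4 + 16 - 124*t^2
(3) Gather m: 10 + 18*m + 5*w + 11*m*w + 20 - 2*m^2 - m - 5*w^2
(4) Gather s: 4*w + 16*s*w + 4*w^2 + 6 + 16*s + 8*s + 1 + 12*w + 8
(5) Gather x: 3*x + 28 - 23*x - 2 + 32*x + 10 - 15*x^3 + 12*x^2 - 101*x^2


(1) = 16*c + 48
(2) = -40*t^3 - 20*t^2 + 420*t
(3) = -2*m^2 + m*(11*w + 17) - 5*w^2 + 5*w + 30
(4) = s*(16*w + 24) + 4*w^2 + 16*w + 15
(5) = -15*x^3 - 89*x^2 + 12*x + 36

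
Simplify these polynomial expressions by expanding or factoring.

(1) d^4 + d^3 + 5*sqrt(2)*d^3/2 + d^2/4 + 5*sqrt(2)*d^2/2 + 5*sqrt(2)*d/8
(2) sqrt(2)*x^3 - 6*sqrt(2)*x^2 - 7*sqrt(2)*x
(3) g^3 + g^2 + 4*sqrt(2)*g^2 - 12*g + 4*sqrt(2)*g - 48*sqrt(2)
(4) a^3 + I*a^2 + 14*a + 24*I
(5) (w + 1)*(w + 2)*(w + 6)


(1) = d*(d + 1/2)^2*(d + 5*sqrt(2)/2)
(2) = x*(x - 7)*(sqrt(2)*x + sqrt(2))
(3) = (g - 3)*(g + 4)*(g + 4*sqrt(2))
(4) = (a - 4*I)*(a + 2*I)*(a + 3*I)
(5) = w^3 + 9*w^2 + 20*w + 12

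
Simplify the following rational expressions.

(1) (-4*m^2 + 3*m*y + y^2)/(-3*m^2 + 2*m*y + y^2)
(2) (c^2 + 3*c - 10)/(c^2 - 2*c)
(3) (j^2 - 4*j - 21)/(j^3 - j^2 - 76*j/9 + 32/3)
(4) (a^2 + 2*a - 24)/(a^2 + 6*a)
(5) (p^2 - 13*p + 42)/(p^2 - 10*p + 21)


(1) = (4*m + y)/(3*m + y)
(2) = (c + 5)/c
(3) = (9*j - 63)/(9*j^2 - 36*j + 32)
(4) = (a - 4)/a
(5) = (p - 6)/(p - 3)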